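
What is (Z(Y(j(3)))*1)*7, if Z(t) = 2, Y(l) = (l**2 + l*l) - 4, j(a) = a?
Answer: 14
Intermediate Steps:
Y(l) = -4 + 2*l**2 (Y(l) = (l**2 + l**2) - 4 = 2*l**2 - 4 = -4 + 2*l**2)
(Z(Y(j(3)))*1)*7 = (2*1)*7 = 2*7 = 14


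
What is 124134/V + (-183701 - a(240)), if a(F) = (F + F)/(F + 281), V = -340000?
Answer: -957088912171/5210000 ≈ -1.8370e+5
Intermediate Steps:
a(F) = 2*F/(281 + F) (a(F) = (2*F)/(281 + F) = 2*F/(281 + F))
124134/V + (-183701 - a(240)) = 124134/(-340000) + (-183701 - 2*240/(281 + 240)) = 124134*(-1/340000) + (-183701 - 2*240/521) = -3651/10000 + (-183701 - 2*240/521) = -3651/10000 + (-183701 - 1*480/521) = -3651/10000 + (-183701 - 480/521) = -3651/10000 - 95708701/521 = -957088912171/5210000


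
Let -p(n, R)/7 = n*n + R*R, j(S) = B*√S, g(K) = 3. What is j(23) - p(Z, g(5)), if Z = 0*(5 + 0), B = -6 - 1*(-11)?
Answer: 63 + 5*√23 ≈ 86.979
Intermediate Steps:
B = 5 (B = -6 + 11 = 5)
j(S) = 5*√S
Z = 0 (Z = 0*5 = 0)
p(n, R) = -7*R² - 7*n² (p(n, R) = -7*(n*n + R*R) = -7*(n² + R²) = -7*(R² + n²) = -7*R² - 7*n²)
j(23) - p(Z, g(5)) = 5*√23 - (-7*3² - 7*0²) = 5*√23 - (-7*9 - 7*0) = 5*√23 - (-63 + 0) = 5*√23 - 1*(-63) = 5*√23 + 63 = 63 + 5*√23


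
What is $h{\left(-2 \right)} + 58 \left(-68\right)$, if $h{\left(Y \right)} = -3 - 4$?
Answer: $-3951$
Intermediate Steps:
$h{\left(Y \right)} = -7$ ($h{\left(Y \right)} = -3 - 4 = -7$)
$h{\left(-2 \right)} + 58 \left(-68\right) = -7 + 58 \left(-68\right) = -7 - 3944 = -3951$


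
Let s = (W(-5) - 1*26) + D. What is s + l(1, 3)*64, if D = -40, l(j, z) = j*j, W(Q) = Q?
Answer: -7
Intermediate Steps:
l(j, z) = j²
s = -71 (s = (-5 - 1*26) - 40 = (-5 - 26) - 40 = -31 - 40 = -71)
s + l(1, 3)*64 = -71 + 1²*64 = -71 + 1*64 = -71 + 64 = -7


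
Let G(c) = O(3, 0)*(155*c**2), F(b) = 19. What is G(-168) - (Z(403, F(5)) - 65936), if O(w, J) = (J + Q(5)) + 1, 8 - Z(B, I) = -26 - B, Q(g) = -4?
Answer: -13058661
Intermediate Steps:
Z(B, I) = 34 + B (Z(B, I) = 8 - (-26 - B) = 8 + (26 + B) = 34 + B)
O(w, J) = -3 + J (O(w, J) = (J - 4) + 1 = (-4 + J) + 1 = -3 + J)
G(c) = -465*c**2 (G(c) = (-3 + 0)*(155*c**2) = -465*c**2)
G(-168) - (Z(403, F(5)) - 65936) = -465*(-168)**2 - ((34 + 403) - 65936) = -465*28224 - (437 - 65936) = -13124160 - 1*(-65499) = -13124160 + 65499 = -13058661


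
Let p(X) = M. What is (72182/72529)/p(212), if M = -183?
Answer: -72182/13272807 ≈ -0.0054383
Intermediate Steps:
p(X) = -183
(72182/72529)/p(212) = (72182/72529)/(-183) = (72182*(1/72529))*(-1/183) = (72182/72529)*(-1/183) = -72182/13272807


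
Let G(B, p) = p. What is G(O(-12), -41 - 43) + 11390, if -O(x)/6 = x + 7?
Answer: 11306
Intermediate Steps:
O(x) = -42 - 6*x (O(x) = -6*(x + 7) = -6*(7 + x) = -42 - 6*x)
G(O(-12), -41 - 43) + 11390 = (-41 - 43) + 11390 = -84 + 11390 = 11306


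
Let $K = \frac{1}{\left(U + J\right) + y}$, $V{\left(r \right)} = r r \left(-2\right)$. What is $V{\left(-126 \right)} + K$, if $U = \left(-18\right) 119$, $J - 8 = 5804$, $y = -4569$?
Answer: $- \frac{28545049}{899} \approx -31752.0$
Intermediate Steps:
$V{\left(r \right)} = - 2 r^{2}$ ($V{\left(r \right)} = r^{2} \left(-2\right) = - 2 r^{2}$)
$J = 5812$ ($J = 8 + 5804 = 5812$)
$U = -2142$
$K = - \frac{1}{899}$ ($K = \frac{1}{\left(-2142 + 5812\right) - 4569} = \frac{1}{3670 - 4569} = \frac{1}{-899} = - \frac{1}{899} \approx -0.0011123$)
$V{\left(-126 \right)} + K = - 2 \left(-126\right)^{2} - \frac{1}{899} = \left(-2\right) 15876 - \frac{1}{899} = -31752 - \frac{1}{899} = - \frac{28545049}{899}$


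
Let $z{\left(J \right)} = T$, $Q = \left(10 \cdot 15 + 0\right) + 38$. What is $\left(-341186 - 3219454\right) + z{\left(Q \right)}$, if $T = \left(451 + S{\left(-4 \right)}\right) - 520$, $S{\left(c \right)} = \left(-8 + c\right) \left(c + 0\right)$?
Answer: $-3560661$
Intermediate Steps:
$S{\left(c \right)} = c \left(-8 + c\right)$ ($S{\left(c \right)} = \left(-8 + c\right) c = c \left(-8 + c\right)$)
$T = -21$ ($T = \left(451 - 4 \left(-8 - 4\right)\right) - 520 = \left(451 - -48\right) - 520 = \left(451 + 48\right) - 520 = 499 - 520 = -21$)
$Q = 188$ ($Q = \left(150 + 0\right) + 38 = 150 + 38 = 188$)
$z{\left(J \right)} = -21$
$\left(-341186 - 3219454\right) + z{\left(Q \right)} = \left(-341186 - 3219454\right) - 21 = -3560640 - 21 = -3560661$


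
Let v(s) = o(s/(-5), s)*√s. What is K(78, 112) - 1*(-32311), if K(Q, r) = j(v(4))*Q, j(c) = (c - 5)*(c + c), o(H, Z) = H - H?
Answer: 32311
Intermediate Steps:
o(H, Z) = 0
v(s) = 0 (v(s) = 0*√s = 0)
j(c) = 2*c*(-5 + c) (j(c) = (-5 + c)*(2*c) = 2*c*(-5 + c))
K(Q, r) = 0 (K(Q, r) = (2*0*(-5 + 0))*Q = (2*0*(-5))*Q = 0*Q = 0)
K(78, 112) - 1*(-32311) = 0 - 1*(-32311) = 0 + 32311 = 32311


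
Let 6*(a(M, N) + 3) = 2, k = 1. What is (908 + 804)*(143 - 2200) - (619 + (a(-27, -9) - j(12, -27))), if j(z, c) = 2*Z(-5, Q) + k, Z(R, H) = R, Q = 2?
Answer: -10566628/3 ≈ -3.5222e+6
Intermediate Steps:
a(M, N) = -8/3 (a(M, N) = -3 + (⅙)*2 = -3 + ⅓ = -8/3)
j(z, c) = -9 (j(z, c) = 2*(-5) + 1 = -10 + 1 = -9)
(908 + 804)*(143 - 2200) - (619 + (a(-27, -9) - j(12, -27))) = (908 + 804)*(143 - 2200) - (619 + (-8/3 - 1*(-9))) = 1712*(-2057) - (619 + (-8/3 + 9)) = -3521584 - (619 + 19/3) = -3521584 - 1*1876/3 = -3521584 - 1876/3 = -10566628/3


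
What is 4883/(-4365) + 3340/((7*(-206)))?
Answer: -10810193/3147165 ≈ -3.4349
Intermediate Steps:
4883/(-4365) + 3340/((7*(-206))) = 4883*(-1/4365) + 3340/(-1442) = -4883/4365 + 3340*(-1/1442) = -4883/4365 - 1670/721 = -10810193/3147165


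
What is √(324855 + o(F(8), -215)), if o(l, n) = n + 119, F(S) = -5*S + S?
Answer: √324759 ≈ 569.88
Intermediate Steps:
F(S) = -4*S
o(l, n) = 119 + n
√(324855 + o(F(8), -215)) = √(324855 + (119 - 215)) = √(324855 - 96) = √324759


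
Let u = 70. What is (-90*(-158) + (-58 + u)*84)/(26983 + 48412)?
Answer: 15228/75395 ≈ 0.20198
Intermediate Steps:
(-90*(-158) + (-58 + u)*84)/(26983 + 48412) = (-90*(-158) + (-58 + 70)*84)/(26983 + 48412) = (14220 + 12*84)/75395 = (14220 + 1008)*(1/75395) = 15228*(1/75395) = 15228/75395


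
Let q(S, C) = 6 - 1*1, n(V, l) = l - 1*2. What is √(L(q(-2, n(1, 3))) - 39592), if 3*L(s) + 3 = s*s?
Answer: I*√356262/3 ≈ 198.96*I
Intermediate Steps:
n(V, l) = -2 + l (n(V, l) = l - 2 = -2 + l)
q(S, C) = 5 (q(S, C) = 6 - 1 = 5)
L(s) = -1 + s²/3 (L(s) = -1 + (s*s)/3 = -1 + s²/3)
√(L(q(-2, n(1, 3))) - 39592) = √((-1 + (⅓)*5²) - 39592) = √((-1 + (⅓)*25) - 39592) = √((-1 + 25/3) - 39592) = √(22/3 - 39592) = √(-118754/3) = I*√356262/3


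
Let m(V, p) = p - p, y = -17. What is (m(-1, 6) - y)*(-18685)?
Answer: -317645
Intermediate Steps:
m(V, p) = 0
(m(-1, 6) - y)*(-18685) = (0 - 1*(-17))*(-18685) = (0 + 17)*(-18685) = 17*(-18685) = -317645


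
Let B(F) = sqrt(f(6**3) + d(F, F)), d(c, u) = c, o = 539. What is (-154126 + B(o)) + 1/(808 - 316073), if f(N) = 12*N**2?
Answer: -48590533391/315265 + sqrt(560411) ≈ -1.5338e+5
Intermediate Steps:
B(F) = sqrt(559872 + F) (B(F) = sqrt(12*(6**3)**2 + F) = sqrt(12*216**2 + F) = sqrt(12*46656 + F) = sqrt(559872 + F))
(-154126 + B(o)) + 1/(808 - 316073) = (-154126 + sqrt(559872 + 539)) + 1/(808 - 316073) = (-154126 + sqrt(560411)) + 1/(-315265) = (-154126 + sqrt(560411)) - 1/315265 = -48590533391/315265 + sqrt(560411)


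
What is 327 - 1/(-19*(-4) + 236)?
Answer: 102023/312 ≈ 327.00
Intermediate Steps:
327 - 1/(-19*(-4) + 236) = 327 - 1/(76 + 236) = 327 - 1/312 = 102023/312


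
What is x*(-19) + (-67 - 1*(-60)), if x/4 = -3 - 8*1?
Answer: 829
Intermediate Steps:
x = -44 (x = 4*(-3 - 8*1) = 4*(-3 - 8) = 4*(-11) = -44)
x*(-19) + (-67 - 1*(-60)) = -44*(-19) + (-67 - 1*(-60)) = 836 + (-67 + 60) = 836 - 7 = 829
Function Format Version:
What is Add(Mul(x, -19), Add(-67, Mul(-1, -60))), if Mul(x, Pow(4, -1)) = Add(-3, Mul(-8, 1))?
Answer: 829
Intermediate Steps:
x = -44 (x = Mul(4, Add(-3, Mul(-8, 1))) = Mul(4, Add(-3, -8)) = Mul(4, -11) = -44)
Add(Mul(x, -19), Add(-67, Mul(-1, -60))) = Add(Mul(-44, -19), Add(-67, Mul(-1, -60))) = Add(836, Add(-67, 60)) = Add(836, -7) = 829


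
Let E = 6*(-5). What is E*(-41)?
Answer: 1230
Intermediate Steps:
E = -30
E*(-41) = -30*(-41) = 1230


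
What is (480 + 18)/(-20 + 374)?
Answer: 83/59 ≈ 1.4068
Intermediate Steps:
(480 + 18)/(-20 + 374) = 498/354 = 498*(1/354) = 83/59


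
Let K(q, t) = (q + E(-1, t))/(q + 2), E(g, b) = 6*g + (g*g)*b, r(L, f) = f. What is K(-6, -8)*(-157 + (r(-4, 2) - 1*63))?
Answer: -1090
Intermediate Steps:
E(g, b) = 6*g + b*g**2 (E(g, b) = 6*g + g**2*b = 6*g + b*g**2)
K(q, t) = (-6 + q + t)/(2 + q) (K(q, t) = (q - (6 + t*(-1)))/(q + 2) = (q - (6 - t))/(2 + q) = (q + (-6 + t))/(2 + q) = (-6 + q + t)/(2 + q))
K(-6, -8)*(-157 + (r(-4, 2) - 1*63)) = ((-6 - 6 - 8)/(2 - 6))*(-157 + (2 - 1*63)) = (-20/(-4))*(-157 + (2 - 63)) = (-1/4*(-20))*(-157 - 61) = 5*(-218) = -1090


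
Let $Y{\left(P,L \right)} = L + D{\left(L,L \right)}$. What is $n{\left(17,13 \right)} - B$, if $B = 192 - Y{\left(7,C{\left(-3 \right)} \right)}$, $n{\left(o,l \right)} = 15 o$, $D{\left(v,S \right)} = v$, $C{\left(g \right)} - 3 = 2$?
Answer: $73$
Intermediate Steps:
$C{\left(g \right)} = 5$ ($C{\left(g \right)} = 3 + 2 = 5$)
$Y{\left(P,L \right)} = 2 L$ ($Y{\left(P,L \right)} = L + L = 2 L$)
$B = 182$ ($B = 192 - 2 \cdot 5 = 192 - 10 = 182$)
$n{\left(17,13 \right)} - B = 15 \cdot 17 - 182 = 255 - 182 = 73$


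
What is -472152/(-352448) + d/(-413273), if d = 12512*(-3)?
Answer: 26044645203/18207155288 ≈ 1.4305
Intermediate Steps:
d = -37536
-472152/(-352448) + d/(-413273) = -472152/(-352448) - 37536/(-413273) = -472152*(-1/352448) - 37536*(-1/413273) = 59019/44056 + 37536/413273 = 26044645203/18207155288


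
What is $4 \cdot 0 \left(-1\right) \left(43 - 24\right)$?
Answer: $0$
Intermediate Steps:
$4 \cdot 0 \left(-1\right) \left(43 - 24\right) = 0 \left(-1\right) 19 = 0 \cdot 19 = 0$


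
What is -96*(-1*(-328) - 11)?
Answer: -30432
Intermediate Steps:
-96*(-1*(-328) - 11) = -96*(328 - 11) = -96*317 = -30432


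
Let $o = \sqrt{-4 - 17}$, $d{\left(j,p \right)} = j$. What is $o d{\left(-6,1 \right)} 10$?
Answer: $- 60 i \sqrt{21} \approx - 274.95 i$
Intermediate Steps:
$o = i \sqrt{21}$ ($o = \sqrt{-21} = i \sqrt{21} \approx 4.5826 i$)
$o d{\left(-6,1 \right)} 10 = i \sqrt{21} \left(-6\right) 10 = - 6 i \sqrt{21} \cdot 10 = - 60 i \sqrt{21}$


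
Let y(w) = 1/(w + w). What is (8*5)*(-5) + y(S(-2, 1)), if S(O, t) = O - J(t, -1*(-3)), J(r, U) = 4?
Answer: -2401/12 ≈ -200.08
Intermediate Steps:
S(O, t) = -4 + O (S(O, t) = O - 1*4 = O - 4 = -4 + O)
y(w) = 1/(2*w)
(8*5)*(-5) + y(S(-2, 1)) = (8*5)*(-5) + 1/(2*(-4 - 2)) = 40*(-5) + (½)/(-6) = -200 + (½)*(-⅙) = -200 - 1/12 = -2401/12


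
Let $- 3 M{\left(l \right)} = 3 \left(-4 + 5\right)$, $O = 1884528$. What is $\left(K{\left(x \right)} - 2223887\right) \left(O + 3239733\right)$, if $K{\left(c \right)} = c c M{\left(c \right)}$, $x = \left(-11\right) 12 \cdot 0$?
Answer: $-11395777422507$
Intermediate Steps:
$M{\left(l \right)} = -1$ ($M{\left(l \right)} = - \frac{3 \left(-4 + 5\right)}{3} = - \frac{3 \cdot 1}{3} = \left(- \frac{1}{3}\right) 3 = -1$)
$x = 0$ ($x = \left(-132\right) 0 = 0$)
$K{\left(c \right)} = - c^{2}$ ($K{\left(c \right)} = c c \left(-1\right) = c^{2} \left(-1\right) = - c^{2}$)
$\left(K{\left(x \right)} - 2223887\right) \left(O + 3239733\right) = \left(- 0^{2} - 2223887\right) \left(1884528 + 3239733\right) = \left(\left(-1\right) 0 - 2223887\right) 5124261 = \left(0 - 2223887\right) 5124261 = \left(-2223887\right) 5124261 = -11395777422507$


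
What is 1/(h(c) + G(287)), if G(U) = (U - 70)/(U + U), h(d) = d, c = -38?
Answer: -82/3085 ≈ -0.026580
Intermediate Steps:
G(U) = (-70 + U)/(2*U) (G(U) = (-70 + U)/((2*U)) = (-70 + U)*(1/(2*U)) = (-70 + U)/(2*U))
1/(h(c) + G(287)) = 1/(-38 + (½)*(-70 + 287)/287) = 1/(-38 + (½)*(1/287)*217) = 1/(-38 + 31/82) = 1/(-3085/82) = -82/3085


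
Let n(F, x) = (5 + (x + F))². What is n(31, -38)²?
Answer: 16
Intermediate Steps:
n(F, x) = (5 + F + x)² (n(F, x) = (5 + (F + x))² = (5 + F + x)²)
n(31, -38)² = ((5 + 31 - 38)²)² = ((-2)²)² = 4² = 16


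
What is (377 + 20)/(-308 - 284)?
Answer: -397/592 ≈ -0.67061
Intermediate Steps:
(377 + 20)/(-308 - 284) = 397/(-592) = 397*(-1/592) = -397/592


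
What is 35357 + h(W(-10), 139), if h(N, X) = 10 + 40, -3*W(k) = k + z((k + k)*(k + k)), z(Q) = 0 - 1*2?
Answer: 35407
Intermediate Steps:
z(Q) = -2 (z(Q) = 0 - 2 = -2)
W(k) = 2/3 - k/3 (W(k) = -(k - 2)/3 = -(-2 + k)/3 = 2/3 - k/3)
h(N, X) = 50
35357 + h(W(-10), 139) = 35357 + 50 = 35407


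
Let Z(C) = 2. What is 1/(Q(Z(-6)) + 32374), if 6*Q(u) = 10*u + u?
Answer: 3/97133 ≈ 3.0886e-5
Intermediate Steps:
Q(u) = 11*u/6 (Q(u) = (10*u + u)/6 = (11*u)/6 = 11*u/6)
1/(Q(Z(-6)) + 32374) = 1/((11/6)*2 + 32374) = 1/(11/3 + 32374) = 1/(97133/3) = 3/97133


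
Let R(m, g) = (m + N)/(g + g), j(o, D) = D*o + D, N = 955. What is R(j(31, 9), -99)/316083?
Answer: -113/5689494 ≈ -1.9861e-5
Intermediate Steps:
j(o, D) = D + D*o
R(m, g) = (955 + m)/(2*g) (R(m, g) = (m + 955)/(g + g) = (955 + m)/((2*g)) = (955 + m)*(1/(2*g)) = (955 + m)/(2*g))
R(j(31, 9), -99)/316083 = ((½)*(955 + 9*(1 + 31))/(-99))/316083 = ((½)*(-1/99)*(955 + 9*32))*(1/316083) = ((½)*(-1/99)*(955 + 288))*(1/316083) = ((½)*(-1/99)*1243)*(1/316083) = -113/18*1/316083 = -113/5689494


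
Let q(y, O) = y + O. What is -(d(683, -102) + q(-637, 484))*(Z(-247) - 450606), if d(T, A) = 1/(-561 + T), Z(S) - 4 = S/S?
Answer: -8410467665/122 ≈ -6.8938e+7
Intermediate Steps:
Z(S) = 5 (Z(S) = 4 + S/S = 4 + 1 = 5)
q(y, O) = O + y
-(d(683, -102) + q(-637, 484))*(Z(-247) - 450606) = -(1/(-561 + 683) + (484 - 637))*(5 - 450606) = -(1/122 - 153)*(-450601) = -(-18665)*(-450601)/122 = -1*8410467665/122 = -8410467665/122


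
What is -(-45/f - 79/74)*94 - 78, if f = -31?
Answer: -130873/1147 ≈ -114.10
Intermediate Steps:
-(-45/f - 79/74)*94 - 78 = -(-45/(-31) - 79/74)*94 - 78 = -(-45*(-1/31) - 79*1/74)*94 - 78 = -(45/31 - 79/74)*94 - 78 = -1*881/2294*94 - 78 = -881/2294*94 - 78 = -41407/1147 - 78 = -130873/1147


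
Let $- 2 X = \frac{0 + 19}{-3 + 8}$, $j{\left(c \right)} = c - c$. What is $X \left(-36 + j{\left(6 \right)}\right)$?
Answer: $\frac{342}{5} \approx 68.4$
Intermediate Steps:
$j{\left(c \right)} = 0$
$X = - \frac{19}{10}$ ($X = - \frac{\left(0 + 19\right) \frac{1}{-3 + 8}}{2} = - \frac{19 \cdot \frac{1}{5}}{2} = \left(- \frac{1}{2}\right) \frac{19}{5} = - \frac{19}{10} \approx -1.9$)
$X \left(-36 + j{\left(6 \right)}\right) = - \frac{19 \left(-36 + 0\right)}{10} = \left(- \frac{19}{10}\right) \left(-36\right) = \frac{342}{5}$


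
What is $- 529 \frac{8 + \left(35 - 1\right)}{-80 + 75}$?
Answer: $\frac{22218}{5} \approx 4443.6$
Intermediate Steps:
$- 529 \frac{8 + \left(35 - 1\right)}{-80 + 75} = - 529 \frac{8 + 34}{-5} = - 529 \cdot 42 \left(- \frac{1}{5}\right) = \left(-529\right) \left(- \frac{42}{5}\right) = \frac{22218}{5}$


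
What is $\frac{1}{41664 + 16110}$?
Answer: $\frac{1}{57774} \approx 1.7309 \cdot 10^{-5}$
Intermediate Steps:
$\frac{1}{41664 + 16110} = \frac{1}{57774}$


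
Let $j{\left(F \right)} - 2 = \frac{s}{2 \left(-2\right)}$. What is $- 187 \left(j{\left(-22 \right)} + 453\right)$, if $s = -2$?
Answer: $- \frac{170357}{2} \approx -85179.0$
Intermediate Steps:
$j{\left(F \right)} = \frac{5}{2}$ ($j{\left(F \right)} = 2 - \frac{2}{2 \left(-2\right)} = 2 - \frac{2}{-4} = 2 - - \frac{1}{2} = 2 + \frac{1}{2} = \frac{5}{2}$)
$- 187 \left(j{\left(-22 \right)} + 453\right) = - 187 \left(\frac{5}{2} + 453\right) = \left(-187\right) \frac{911}{2} = - \frac{170357}{2}$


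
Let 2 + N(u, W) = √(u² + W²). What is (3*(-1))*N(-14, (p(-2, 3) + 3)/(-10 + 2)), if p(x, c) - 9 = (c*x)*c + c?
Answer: 6 - 3*√12553/8 ≈ -36.015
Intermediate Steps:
p(x, c) = 9 + c + x*c² (p(x, c) = 9 + ((c*x)*c + c) = 9 + (x*c² + c) = 9 + (c + x*c²) = 9 + c + x*c²)
N(u, W) = -2 + √(W² + u²) (N(u, W) = -2 + √(u² + W²) = -2 + √(W² + u²))
(3*(-1))*N(-14, (p(-2, 3) + 3)/(-10 + 2)) = (3*(-1))*(-2 + √((((9 + 3 - 2*3²) + 3)/(-10 + 2))² + (-14)²)) = -3*(-2 + √((((9 + 3 - 2*9) + 3)/(-8))² + 196)) = -3*(-2 + √((((9 + 3 - 18) + 3)*(-⅛))² + 196)) = -3*(-2 + √(((-6 + 3)*(-⅛))² + 196)) = -3*(-2 + √((-3*(-⅛))² + 196)) = -3*(-2 + √((3/8)² + 196)) = -3*(-2 + √(9/64 + 196)) = -3*(-2 + √(12553/64)) = -3*(-2 + √12553/8) = 6 - 3*√12553/8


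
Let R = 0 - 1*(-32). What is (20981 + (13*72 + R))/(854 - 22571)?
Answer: -21949/21717 ≈ -1.0107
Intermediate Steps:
R = 32 (R = 0 + 32 = 32)
(20981 + (13*72 + R))/(854 - 22571) = (20981 + (13*72 + 32))/(854 - 22571) = (20981 + (936 + 32))/(-21717) = (20981 + 968)*(-1/21717) = 21949*(-1/21717) = -21949/21717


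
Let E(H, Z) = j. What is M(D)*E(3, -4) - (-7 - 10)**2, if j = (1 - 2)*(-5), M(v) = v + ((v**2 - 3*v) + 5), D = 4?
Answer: -224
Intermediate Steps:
M(v) = 5 + v**2 - 2*v (M(v) = v + (5 + v**2 - 3*v) = 5 + v**2 - 2*v)
j = 5 (j = -1*(-5) = 5)
E(H, Z) = 5
M(D)*E(3, -4) - (-7 - 10)**2 = (5 + 4**2 - 2*4)*5 - (-7 - 10)**2 = (5 + 16 - 8)*5 - 1*(-17)**2 = 13*5 - 1*289 = 65 - 289 = -224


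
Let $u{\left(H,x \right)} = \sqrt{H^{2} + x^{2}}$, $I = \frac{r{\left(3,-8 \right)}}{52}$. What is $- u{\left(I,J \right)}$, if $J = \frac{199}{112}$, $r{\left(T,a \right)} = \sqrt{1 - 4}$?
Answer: $- \frac{\sqrt{6690217}}{1456} \approx -1.7765$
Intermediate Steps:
$r{\left(T,a \right)} = i \sqrt{3}$ ($r{\left(T,a \right)} = \sqrt{-3} = i \sqrt{3}$)
$J = \frac{199}{112}$ ($J = 199 \cdot \frac{1}{112} = \frac{199}{112} \approx 1.7768$)
$I = \frac{i \sqrt{3}}{52} \approx 0.033309 i$
$- u{\left(I,J \right)} = - \sqrt{\left(\frac{i \sqrt{3}}{52}\right)^{2} + \left(\frac{199}{112}\right)^{2}} = - \sqrt{- \frac{3}{2704} + \frac{39601}{12544}} = - \sqrt{\frac{6690217}{2119936}} = - \frac{\sqrt{6690217}}{1456}$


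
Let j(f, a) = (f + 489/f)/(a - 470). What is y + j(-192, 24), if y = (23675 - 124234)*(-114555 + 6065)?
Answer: 311404932867491/28544 ≈ 1.0910e+10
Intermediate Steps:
j(f, a) = (f + 489/f)/(-470 + a)
y = 10909645910 (y = -100559*(-108490) = 10909645910)
y + j(-192, 24) = 10909645910 + (489 + (-192)²)/((-192)*(-470 + 24)) = 10909645910 - 1/192*(489 + 36864)/(-446) = 10909645910 - 1/192*(-1/446)*37353 = 10909645910 + 12451/28544 = 311404932867491/28544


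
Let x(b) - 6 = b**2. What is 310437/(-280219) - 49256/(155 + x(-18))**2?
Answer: -86825010389/65914514275 ≈ -1.3172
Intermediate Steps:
x(b) = 6 + b**2
310437/(-280219) - 49256/(155 + x(-18))**2 = 310437/(-280219) - 49256/(155 + (6 + (-18)**2))**2 = 310437*(-1/280219) - 49256/(155 + (6 + 324))**2 = -310437/280219 - 49256/(155 + 330)**2 = -310437/280219 - 49256/(485**2) = -310437/280219 - 49256/235225 = -86825010389/65914514275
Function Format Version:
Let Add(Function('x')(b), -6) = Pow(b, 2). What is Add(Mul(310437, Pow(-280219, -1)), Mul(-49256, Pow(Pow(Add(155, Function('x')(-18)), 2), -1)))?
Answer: Rational(-86825010389, 65914514275) ≈ -1.3172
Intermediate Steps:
Function('x')(b) = Add(6, Pow(b, 2))
Add(Mul(310437, Pow(-280219, -1)), Mul(-49256, Pow(Pow(Add(155, Function('x')(-18)), 2), -1))) = Add(Mul(310437, Pow(-280219, -1)), Mul(-49256, Pow(Pow(Add(155, Add(6, Pow(-18, 2))), 2), -1))) = Add(Mul(310437, Rational(-1, 280219)), Mul(-49256, Pow(Pow(Add(155, Add(6, 324)), 2), -1))) = Add(Rational(-310437, 280219), Mul(-49256, Pow(Pow(Add(155, 330), 2), -1))) = Add(Rational(-310437, 280219), Mul(-49256, Pow(Pow(485, 2), -1))) = Add(Rational(-310437, 280219), Mul(-49256, Pow(235225, -1))) = Add(Rational(-310437, 280219), Mul(-49256, Rational(1, 235225))) = Add(Rational(-310437, 280219), Rational(-49256, 235225)) = Rational(-86825010389, 65914514275)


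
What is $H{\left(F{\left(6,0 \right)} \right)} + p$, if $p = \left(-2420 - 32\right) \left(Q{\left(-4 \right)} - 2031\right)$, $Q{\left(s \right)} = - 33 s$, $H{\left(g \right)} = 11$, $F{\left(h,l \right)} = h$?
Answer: $4656359$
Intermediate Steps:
$p = 4656348$ ($p = \left(-2420 - 32\right) \left(\left(-33\right) \left(-4\right) - 2031\right) = \left(-2420 + \left(-592 + 560\right)\right) \left(132 - 2031\right) = \left(-2420 - 32\right) \left(-1899\right) = \left(-2452\right) \left(-1899\right) = 4656348$)
$H{\left(F{\left(6,0 \right)} \right)} + p = 11 + 4656348 = 4656359$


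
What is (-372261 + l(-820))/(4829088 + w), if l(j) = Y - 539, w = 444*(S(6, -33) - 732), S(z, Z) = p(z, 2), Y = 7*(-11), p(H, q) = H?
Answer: -372877/4506744 ≈ -0.082738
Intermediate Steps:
Y = -77
S(z, Z) = z
w = -322344 (w = 444*(6 - 732) = 444*(-726) = -322344)
l(j) = -616 (l(j) = -77 - 539 = -616)
(-372261 + l(-820))/(4829088 + w) = (-372261 - 616)/(4829088 - 322344) = -372877/4506744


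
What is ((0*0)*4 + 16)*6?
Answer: 96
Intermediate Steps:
((0*0)*4 + 16)*6 = (0*4 + 16)*6 = (0 + 16)*6 = 16*6 = 96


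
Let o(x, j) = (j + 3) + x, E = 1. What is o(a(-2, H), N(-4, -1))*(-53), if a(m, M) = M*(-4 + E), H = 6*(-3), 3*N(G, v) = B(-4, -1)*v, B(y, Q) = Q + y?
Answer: -9328/3 ≈ -3109.3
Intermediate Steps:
N(G, v) = -5*v/3 (N(G, v) = ((-1 - 4)*v)/3 = (-5*v)/3 = -5*v/3)
H = -18
a(m, M) = -3*M (a(m, M) = M*(-4 + 1) = M*(-3) = -3*M)
o(x, j) = 3 + j + x (o(x, j) = (3 + j) + x = 3 + j + x)
o(a(-2, H), N(-4, -1))*(-53) = (3 - 5/3*(-1) - 3*(-18))*(-53) = (3 + 5/3 + 54)*(-53) = (176/3)*(-53) = -9328/3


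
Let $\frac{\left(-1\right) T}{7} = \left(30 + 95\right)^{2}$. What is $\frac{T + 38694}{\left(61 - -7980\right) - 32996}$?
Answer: $\frac{70681}{24955} \approx 2.8323$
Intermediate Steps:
$T = -109375$ ($T = - 7 \left(30 + 95\right)^{2} = - 7 \cdot 125^{2} = \left(-7\right) 15625 = -109375$)
$\frac{T + 38694}{\left(61 - -7980\right) - 32996} = \frac{-109375 + 38694}{\left(61 - -7980\right) - 32996} = - \frac{70681}{\left(61 + 7980\right) - 32996} = - \frac{70681}{8041 - 32996} = - \frac{70681}{-24955} = \left(-70681\right) \left(- \frac{1}{24955}\right) = \frac{70681}{24955}$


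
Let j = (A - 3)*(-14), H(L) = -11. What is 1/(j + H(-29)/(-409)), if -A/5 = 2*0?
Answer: 409/17189 ≈ 0.023794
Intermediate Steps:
A = 0 (A = -10*0 = -5*0 = 0)
j = 42 (j = (0 - 3)*(-14) = -3*(-14) = 42)
1/(j + H(-29)/(-409)) = 1/(42 - 11/(-409)) = 1/(42 - 11*(-1/409)) = 1/(42 + 11/409) = 1/(17189/409) = 409/17189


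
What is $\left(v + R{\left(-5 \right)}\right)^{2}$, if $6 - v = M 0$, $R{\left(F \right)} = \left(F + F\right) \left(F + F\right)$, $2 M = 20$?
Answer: $11236$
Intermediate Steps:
$M = 10$ ($M = \frac{1}{2} \cdot 20 = 10$)
$R{\left(F \right)} = 4 F^{2}$ ($R{\left(F \right)} = 2 F 2 F = 4 F^{2}$)
$v = 6$ ($v = 6 - 10 \cdot 0 = 6 - 0 = 6 + 0 = 6$)
$\left(v + R{\left(-5 \right)}\right)^{2} = \left(6 + 4 \left(-5\right)^{2}\right)^{2} = \left(6 + 4 \cdot 25\right)^{2} = \left(6 + 100\right)^{2} = 106^{2} = 11236$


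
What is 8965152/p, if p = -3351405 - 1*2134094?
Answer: -8965152/5485499 ≈ -1.6343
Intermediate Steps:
p = -5485499 (p = -3351405 - 2134094 = -5485499)
8965152/p = 8965152/(-5485499) = 8965152*(-1/5485499) = -8965152/5485499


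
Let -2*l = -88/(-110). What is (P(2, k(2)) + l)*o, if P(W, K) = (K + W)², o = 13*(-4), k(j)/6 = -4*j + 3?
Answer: -203736/5 ≈ -40747.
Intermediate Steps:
k(j) = 18 - 24*j (k(j) = 6*(-4*j + 3) = 6*(3 - 4*j) = 18 - 24*j)
l = -⅖ (l = -(-44)/(-110) = -(-44)*(-1)/110 = -½*⅘ = -⅖ ≈ -0.40000)
o = -52
(P(2, k(2)) + l)*o = (((18 - 24*2) + 2)² - ⅖)*(-52) = (((18 - 48) + 2)² - ⅖)*(-52) = ((-30 + 2)² - ⅖)*(-52) = ((-28)² - ⅖)*(-52) = (784 - ⅖)*(-52) = (3918/5)*(-52) = -203736/5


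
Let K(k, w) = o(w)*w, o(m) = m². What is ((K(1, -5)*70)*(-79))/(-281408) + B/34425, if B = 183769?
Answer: 13958892751/4843735200 ≈ 2.8818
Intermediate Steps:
K(k, w) = w³ (K(k, w) = w²*w = w³)
((K(1, -5)*70)*(-79))/(-281408) + B/34425 = (((-5)³*70)*(-79))/(-281408) + 183769/34425 = (-125*70*(-79))*(-1/281408) + 183769*(1/34425) = -8750*(-79)*(-1/281408) + 183769/34425 = 691250*(-1/281408) + 183769/34425 = -345625/140704 + 183769/34425 = 13958892751/4843735200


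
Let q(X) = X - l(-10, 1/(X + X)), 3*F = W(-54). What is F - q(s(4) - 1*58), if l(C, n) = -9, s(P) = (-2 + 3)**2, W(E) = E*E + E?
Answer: 1002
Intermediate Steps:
W(E) = E + E**2 (W(E) = E**2 + E = E + E**2)
s(P) = 1 (s(P) = 1**2 = 1)
F = 954 (F = (-54*(1 - 54))/3 = (-54*(-53))/3 = (1/3)*2862 = 954)
q(X) = 9 + X (q(X) = X - 1*(-9) = X + 9 = 9 + X)
F - q(s(4) - 1*58) = 954 - (9 + (1 - 1*58)) = 954 - (9 + (1 - 58)) = 954 - (9 - 57) = 954 - 1*(-48) = 954 + 48 = 1002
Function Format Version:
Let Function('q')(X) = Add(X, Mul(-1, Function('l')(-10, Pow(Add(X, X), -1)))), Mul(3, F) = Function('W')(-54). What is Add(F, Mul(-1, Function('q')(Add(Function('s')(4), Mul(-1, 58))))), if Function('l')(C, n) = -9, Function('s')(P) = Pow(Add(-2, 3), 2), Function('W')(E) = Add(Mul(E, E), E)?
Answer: 1002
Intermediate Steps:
Function('W')(E) = Add(E, Pow(E, 2)) (Function('W')(E) = Add(Pow(E, 2), E) = Add(E, Pow(E, 2)))
Function('s')(P) = 1 (Function('s')(P) = Pow(1, 2) = 1)
F = 954 (F = Mul(Rational(1, 3), Mul(-54, Add(1, -54))) = Mul(Rational(1, 3), Mul(-54, -53)) = Mul(Rational(1, 3), 2862) = 954)
Function('q')(X) = Add(9, X) (Function('q')(X) = Add(X, Mul(-1, -9)) = Add(X, 9) = Add(9, X))
Add(F, Mul(-1, Function('q')(Add(Function('s')(4), Mul(-1, 58))))) = Add(954, Mul(-1, Add(9, Add(1, Mul(-1, 58))))) = Add(954, Mul(-1, Add(9, Add(1, -58)))) = Add(954, Mul(-1, Add(9, -57))) = Add(954, Mul(-1, -48)) = Add(954, 48) = 1002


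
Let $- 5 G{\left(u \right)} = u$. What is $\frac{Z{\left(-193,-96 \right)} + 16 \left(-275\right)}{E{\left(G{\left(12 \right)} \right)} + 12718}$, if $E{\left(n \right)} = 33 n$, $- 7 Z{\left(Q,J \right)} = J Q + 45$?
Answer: $- \frac{246865}{442358} \approx -0.55807$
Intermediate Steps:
$G{\left(u \right)} = - \frac{u}{5}$
$Z{\left(Q,J \right)} = - \frac{45}{7} - \frac{J Q}{7}$ ($Z{\left(Q,J \right)} = - \frac{J Q + 45}{7} = - \frac{45 + J Q}{7} = - \frac{45}{7} - \frac{J Q}{7}$)
$\frac{Z{\left(-193,-96 \right)} + 16 \left(-275\right)}{E{\left(G{\left(12 \right)} \right)} + 12718} = \frac{\left(- \frac{45}{7} - \left(- \frac{96}{7}\right) \left(-193\right)\right) + 16 \left(-275\right)}{33 \left(\left(- \frac{1}{5}\right) 12\right) + 12718} = \frac{\left(- \frac{45}{7} - \frac{18528}{7}\right) - 4400}{33 \left(- \frac{12}{5}\right) + 12718} = \frac{- \frac{18573}{7} - 4400}{- \frac{396}{5} + 12718} = - \frac{49373}{7 \cdot \frac{63194}{5}} = \left(- \frac{49373}{7}\right) \frac{5}{63194} = - \frac{246865}{442358}$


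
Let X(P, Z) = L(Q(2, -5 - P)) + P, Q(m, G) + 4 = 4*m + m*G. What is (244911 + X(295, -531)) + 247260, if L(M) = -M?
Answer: 493062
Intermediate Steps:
Q(m, G) = -4 + 4*m + G*m (Q(m, G) = -4 + (4*m + m*G) = -4 + (4*m + G*m) = -4 + 4*m + G*m)
X(P, Z) = 6 + 3*P (X(P, Z) = -(-4 + 4*2 + (-5 - P)*2) + P = -(-4 + 8 + (-10 - 2*P)) + P = -(-6 - 2*P) + P = (6 + 2*P) + P = 6 + 3*P)
(244911 + X(295, -531)) + 247260 = (244911 + (6 + 3*295)) + 247260 = (244911 + (6 + 885)) + 247260 = (244911 + 891) + 247260 = 245802 + 247260 = 493062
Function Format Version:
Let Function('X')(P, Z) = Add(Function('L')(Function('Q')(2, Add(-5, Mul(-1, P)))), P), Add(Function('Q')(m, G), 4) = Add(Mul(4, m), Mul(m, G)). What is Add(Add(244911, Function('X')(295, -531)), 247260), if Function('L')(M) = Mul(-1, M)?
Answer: 493062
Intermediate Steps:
Function('Q')(m, G) = Add(-4, Mul(4, m), Mul(G, m)) (Function('Q')(m, G) = Add(-4, Add(Mul(4, m), Mul(m, G))) = Add(-4, Add(Mul(4, m), Mul(G, m))) = Add(-4, Mul(4, m), Mul(G, m)))
Function('X')(P, Z) = Add(6, Mul(3, P)) (Function('X')(P, Z) = Add(Mul(-1, Add(-4, Mul(4, 2), Mul(Add(-5, Mul(-1, P)), 2))), P) = Add(Mul(-1, Add(-4, 8, Add(-10, Mul(-2, P)))), P) = Add(Mul(-1, Add(-6, Mul(-2, P))), P) = Add(Add(6, Mul(2, P)), P) = Add(6, Mul(3, P)))
Add(Add(244911, Function('X')(295, -531)), 247260) = Add(Add(244911, Add(6, Mul(3, 295))), 247260) = Add(Add(244911, Add(6, 885)), 247260) = Add(Add(244911, 891), 247260) = Add(245802, 247260) = 493062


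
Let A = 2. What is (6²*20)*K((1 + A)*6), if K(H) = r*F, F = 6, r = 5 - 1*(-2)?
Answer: 30240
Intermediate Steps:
r = 7 (r = 5 + 2 = 7)
K(H) = 42 (K(H) = 7*6 = 42)
(6²*20)*K((1 + A)*6) = (6²*20)*42 = (36*20)*42 = 720*42 = 30240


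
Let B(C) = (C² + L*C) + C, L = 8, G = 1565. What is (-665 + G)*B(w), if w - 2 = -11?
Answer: 0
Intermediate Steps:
w = -9 (w = 2 - 11 = -9)
B(C) = C² + 9*C (B(C) = (C² + 8*C) + C = C² + 9*C)
(-665 + G)*B(w) = (-665 + 1565)*(-9*(9 - 9)) = 900*(-9*0) = 900*0 = 0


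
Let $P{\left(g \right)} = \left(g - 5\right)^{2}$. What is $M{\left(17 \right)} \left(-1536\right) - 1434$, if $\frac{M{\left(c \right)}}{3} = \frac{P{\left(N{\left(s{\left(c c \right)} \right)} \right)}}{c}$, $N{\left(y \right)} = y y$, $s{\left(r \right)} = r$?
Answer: $- \frac{32140441780026}{17} \approx -1.8906 \cdot 10^{12}$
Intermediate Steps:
$N{\left(y \right)} = y^{2}$
$P{\left(g \right)} = \left(-5 + g\right)^{2}$
$M{\left(c \right)} = \frac{3 \left(-5 + c^{4}\right)^{2}}{c}$ ($M{\left(c \right)} = 3 \frac{\left(-5 + \left(c c\right)^{2}\right)^{2}}{c} = 3 \frac{\left(-5 + \left(c^{2}\right)^{2}\right)^{2}}{c} = 3 \frac{\left(-5 + c^{4}\right)^{2}}{c} = \frac{3 \left(-5 + c^{4}\right)^{2}}{c}$)
$M{\left(17 \right)} \left(-1536\right) - 1434 = \frac{3 \left(-5 + 17^{4}\right)^{2}}{17} \left(-1536\right) - 1434 = 3 \cdot \frac{1}{17} \left(-5 + 83521\right)^{2} \left(-1536\right) - 1434 = 3 \cdot \frac{1}{17} \cdot 83516^{2} \left(-1536\right) - 1434 = 3 \cdot \frac{1}{17} \cdot 6974922256 \left(-1536\right) - 1434 = \frac{20924766768}{17} \left(-1536\right) - 1434 = - \frac{32140441755648}{17} - 1434 = - \frac{32140441780026}{17}$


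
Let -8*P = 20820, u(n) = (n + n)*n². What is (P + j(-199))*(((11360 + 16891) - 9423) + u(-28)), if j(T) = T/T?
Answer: 65235214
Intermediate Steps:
j(T) = 1
u(n) = 2*n³ (u(n) = (2*n)*n² = 2*n³)
P = -5205/2 (P = -⅛*20820 = -5205/2 ≈ -2602.5)
(P + j(-199))*(((11360 + 16891) - 9423) + u(-28)) = (-5205/2 + 1)*(((11360 + 16891) - 9423) + 2*(-28)³) = -5203*((28251 - 9423) + 2*(-21952))/2 = -5203*(18828 - 43904)/2 = -5203/2*(-25076) = 65235214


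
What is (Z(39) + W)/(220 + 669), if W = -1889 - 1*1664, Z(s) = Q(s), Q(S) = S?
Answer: -502/127 ≈ -3.9528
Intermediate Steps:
Z(s) = s
W = -3553 (W = -1889 - 1664 = -3553)
(Z(39) + W)/(220 + 669) = (39 - 3553)/(220 + 669) = -3514/889 = -3514*1/889 = -502/127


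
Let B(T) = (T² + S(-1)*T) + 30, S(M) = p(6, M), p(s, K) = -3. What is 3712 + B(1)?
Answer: 3740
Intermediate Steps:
S(M) = -3
B(T) = 30 + T² - 3*T (B(T) = (T² - 3*T) + 30 = 30 + T² - 3*T)
3712 + B(1) = 3712 + (30 + 1² - 3*1) = 3712 + (30 + 1 - 3) = 3712 + 28 = 3740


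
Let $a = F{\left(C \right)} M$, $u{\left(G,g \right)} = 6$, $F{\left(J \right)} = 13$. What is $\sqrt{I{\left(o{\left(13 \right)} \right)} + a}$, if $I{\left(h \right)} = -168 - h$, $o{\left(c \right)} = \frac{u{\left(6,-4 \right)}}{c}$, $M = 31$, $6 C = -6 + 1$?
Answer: $\frac{\sqrt{39637}}{13} \approx 15.315$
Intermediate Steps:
$C = - \frac{5}{6}$ ($C = \frac{-6 + 1}{6} = \frac{1}{6} \left(-5\right) = - \frac{5}{6} \approx -0.83333$)
$o{\left(c \right)} = \frac{6}{c}$
$a = 403$ ($a = 13 \cdot 31 = 403$)
$\sqrt{I{\left(o{\left(13 \right)} \right)} + a} = \sqrt{\left(-168 - \frac{6}{13}\right) + 403} = \sqrt{- \frac{2190}{13} + 403} = \sqrt{\frac{3049}{13}} = \frac{\sqrt{39637}}{13}$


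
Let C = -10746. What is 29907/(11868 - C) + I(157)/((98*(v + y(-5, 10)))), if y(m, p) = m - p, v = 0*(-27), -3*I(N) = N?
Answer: 11286689/8310645 ≈ 1.3581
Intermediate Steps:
I(N) = -N/3
v = 0
29907/(11868 - C) + I(157)/((98*(v + y(-5, 10)))) = 29907/(11868 - 1*(-10746)) + (-⅓*157)/((98*(0 + (-5 - 1*10)))) = 29907/(11868 + 10746) - 157*1/(98*(0 + (-5 - 10)))/3 = 29907/22614 - 157*1/(98*(0 - 15))/3 = 29907*(1/22614) - 157/(3*(98*(-15))) = 9969/7538 - 157/3/(-1470) = 9969/7538 - 157/3*(-1/1470) = 9969/7538 + 157/4410 = 11286689/8310645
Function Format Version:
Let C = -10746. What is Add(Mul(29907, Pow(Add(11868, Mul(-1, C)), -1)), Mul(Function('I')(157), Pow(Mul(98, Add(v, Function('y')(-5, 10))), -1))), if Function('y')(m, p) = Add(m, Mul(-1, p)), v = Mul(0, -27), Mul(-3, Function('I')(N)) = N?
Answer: Rational(11286689, 8310645) ≈ 1.3581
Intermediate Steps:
Function('I')(N) = Mul(Rational(-1, 3), N)
v = 0
Add(Mul(29907, Pow(Add(11868, Mul(-1, C)), -1)), Mul(Function('I')(157), Pow(Mul(98, Add(v, Function('y')(-5, 10))), -1))) = Add(Mul(29907, Pow(Add(11868, Mul(-1, -10746)), -1)), Mul(Mul(Rational(-1, 3), 157), Pow(Mul(98, Add(0, Add(-5, Mul(-1, 10)))), -1))) = Add(Mul(29907, Pow(Add(11868, 10746), -1)), Mul(Rational(-157, 3), Pow(Mul(98, Add(0, Add(-5, -10))), -1))) = Add(Mul(29907, Pow(22614, -1)), Mul(Rational(-157, 3), Pow(Mul(98, Add(0, -15)), -1))) = Add(Mul(29907, Rational(1, 22614)), Mul(Rational(-157, 3), Pow(Mul(98, -15), -1))) = Add(Rational(9969, 7538), Mul(Rational(-157, 3), Pow(-1470, -1))) = Add(Rational(9969, 7538), Mul(Rational(-157, 3), Rational(-1, 1470))) = Add(Rational(9969, 7538), Rational(157, 4410)) = Rational(11286689, 8310645)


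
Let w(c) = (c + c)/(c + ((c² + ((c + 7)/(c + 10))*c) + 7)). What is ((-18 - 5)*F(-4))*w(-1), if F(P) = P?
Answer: -552/19 ≈ -29.053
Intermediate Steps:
w(c) = 2*c/(7 + c + c² + c*(7 + c)/(10 + c)) (w(c) = (2*c)/(c + ((c² + ((7 + c)/(10 + c))*c) + 7)) = (2*c)/(c + ((c² + c*(7 + c)/(10 + c)) + 7)) = (2*c)/(c + (7 + c² + c*(7 + c)/(10 + c))) = (2*c)/(7 + c + c² + c*(7 + c)/(10 + c)) = 2*c/(7 + c + c² + c*(7 + c)/(10 + c)))
((-18 - 5)*F(-4))*w(-1) = ((-18 - 5)*(-4))*(2*(-1)*(10 - 1)/(70 + (-1)³ + 12*(-1)² + 24*(-1))) = (-23*(-4))*(2*(-1)*9/(70 - 1 + 12*1 - 24)) = 92*(2*(-1)*9/(70 - 1 + 12 - 24)) = 92*(2*(-1)*9/57) = 92*(2*(-1)*(1/57)*9) = 92*(-6/19) = -552/19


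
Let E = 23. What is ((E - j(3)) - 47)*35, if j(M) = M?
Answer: -945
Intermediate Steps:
((E - j(3)) - 47)*35 = ((23 - 1*3) - 47)*35 = ((23 - 3) - 47)*35 = (20 - 47)*35 = -27*35 = -945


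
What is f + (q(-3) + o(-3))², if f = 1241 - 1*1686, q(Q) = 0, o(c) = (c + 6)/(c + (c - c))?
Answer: -444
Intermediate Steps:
o(c) = (6 + c)/c (o(c) = (6 + c)/(c + 0) = (6 + c)/c)
f = -445 (f = 1241 - 1686 = -445)
f + (q(-3) + o(-3))² = -445 + (0 + (6 - 3)/(-3))² = -445 + (0 - ⅓*3)² = -445 + (0 - 1)² = -445 + (-1)² = -445 + 1 = -444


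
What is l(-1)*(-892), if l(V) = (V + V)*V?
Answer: -1784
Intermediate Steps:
l(V) = 2*V² (l(V) = (2*V)*V = 2*V²)
l(-1)*(-892) = (2*(-1)²)*(-892) = (2*1)*(-892) = 2*(-892) = -1784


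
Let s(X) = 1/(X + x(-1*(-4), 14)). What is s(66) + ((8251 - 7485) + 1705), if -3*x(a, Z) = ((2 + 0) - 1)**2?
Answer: 486790/197 ≈ 2471.0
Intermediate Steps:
x(a, Z) = -1/3 (x(a, Z) = -((2 + 0) - 1)**2/3 = -(2 - 1)**2/3 = -1/3*1**2 = -1/3*1 = -1/3)
s(X) = 1/(-1/3 + X) (s(X) = 1/(X - 1/3) = 1/(-1/3 + X))
s(66) + ((8251 - 7485) + 1705) = 3/(-1 + 3*66) + ((8251 - 7485) + 1705) = 3/(-1 + 198) + (766 + 1705) = 3/197 + 2471 = 486790/197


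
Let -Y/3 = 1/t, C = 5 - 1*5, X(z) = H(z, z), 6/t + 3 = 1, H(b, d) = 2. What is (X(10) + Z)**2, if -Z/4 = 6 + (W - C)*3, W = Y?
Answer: 1156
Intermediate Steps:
t = -3 (t = 6/(-3 + 1) = 6/(-2) = 6*(-1/2) = -3)
X(z) = 2
C = 0 (C = 5 - 5 = 0)
Y = 1 (Y = -3/(-3) = -3*(-1/3) = 1)
W = 1
Z = -36 (Z = -4*(6 + (1 - 1*0)*3) = -4*(6 + (1 + 0)*3) = -4*(6 + 1*3) = -4*(6 + 3) = -4*9 = -36)
(X(10) + Z)**2 = (2 - 36)**2 = (-34)**2 = 1156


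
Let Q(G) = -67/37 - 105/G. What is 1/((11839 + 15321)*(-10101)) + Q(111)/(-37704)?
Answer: 31510819/430993104360 ≈ 7.3112e-5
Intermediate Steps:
Q(G) = -67/37 - 105/G (Q(G) = -67*1/37 - 105/G = -67/37 - 105/G)
1/((11839 + 15321)*(-10101)) + Q(111)/(-37704) = 1/((11839 + 15321)*(-10101)) + (-67/37 - 105/111)/(-37704) = -1/10101/27160 + (-67/37 - 105*1/111)*(-1/37704) = (1/27160)*(-1/10101) + (-67/37 - 35/37)*(-1/37704) = -1/274343160 - 102/37*(-1/37704) = -1/274343160 + 17/232508 = 31510819/430993104360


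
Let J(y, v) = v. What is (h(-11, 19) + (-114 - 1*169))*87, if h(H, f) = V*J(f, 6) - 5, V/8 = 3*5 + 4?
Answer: 54288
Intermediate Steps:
V = 152 (V = 8*(3*5 + 4) = 8*(15 + 4) = 8*19 = 152)
h(H, f) = 907 (h(H, f) = 152*6 - 5 = 912 - 5 = 907)
(h(-11, 19) + (-114 - 1*169))*87 = (907 + (-114 - 1*169))*87 = (907 + (-114 - 169))*87 = (907 - 283)*87 = 624*87 = 54288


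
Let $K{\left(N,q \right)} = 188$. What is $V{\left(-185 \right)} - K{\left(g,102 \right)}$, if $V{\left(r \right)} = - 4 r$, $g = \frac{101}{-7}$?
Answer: $552$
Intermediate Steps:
$g = - \frac{101}{7}$ ($g = 101 \left(- \frac{1}{7}\right) = - \frac{101}{7} \approx -14.429$)
$V{\left(-185 \right)} - K{\left(g,102 \right)} = \left(-4\right) \left(-185\right) - 188 = 740 - 188 = 552$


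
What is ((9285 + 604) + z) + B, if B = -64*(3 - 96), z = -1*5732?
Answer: 10109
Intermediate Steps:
z = -5732
B = 5952 (B = -64*(-93) = 5952)
((9285 + 604) + z) + B = ((9285 + 604) - 5732) + 5952 = (9889 - 5732) + 5952 = 4157 + 5952 = 10109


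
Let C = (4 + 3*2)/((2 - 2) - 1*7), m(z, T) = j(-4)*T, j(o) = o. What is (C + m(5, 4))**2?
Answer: 14884/49 ≈ 303.75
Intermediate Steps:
m(z, T) = -4*T
C = -10/7 (C = (4 + 6)/(0 - 7) = 10/(-7) = 10*(-1/7) = -10/7 ≈ -1.4286)
(C + m(5, 4))**2 = (-10/7 - 4*4)**2 = (-10/7 - 16)**2 = (-122/7)**2 = 14884/49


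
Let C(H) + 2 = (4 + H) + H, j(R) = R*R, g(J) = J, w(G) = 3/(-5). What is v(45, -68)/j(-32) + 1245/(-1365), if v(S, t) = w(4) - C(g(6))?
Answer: -431603/465920 ≈ -0.92635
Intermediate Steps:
w(G) = -⅗ (w(G) = 3*(-⅕) = -⅗)
j(R) = R²
C(H) = 2 + 2*H (C(H) = -2 + ((4 + H) + H) = -2 + (4 + 2*H) = 2 + 2*H)
v(S, t) = -73/5 (v(S, t) = -⅗ - (2 + 2*6) = -⅗ - (2 + 12) = -⅗ - 1*14 = -⅗ - 14 = -73/5)
v(45, -68)/j(-32) + 1245/(-1365) = -73/(5*((-32)²)) + 1245/(-1365) = -73/5/1024 + 1245*(-1/1365) = -73/5*1/1024 - 83/91 = -73/5120 - 83/91 = -431603/465920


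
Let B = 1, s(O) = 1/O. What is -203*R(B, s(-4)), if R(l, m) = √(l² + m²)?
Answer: -203*√17/4 ≈ -209.25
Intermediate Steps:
-203*R(B, s(-4)) = -203*√(1² + (1/(-4))²) = -203*√(1 + (-¼)²) = -203*√(1 + 1/16) = -203*√17/4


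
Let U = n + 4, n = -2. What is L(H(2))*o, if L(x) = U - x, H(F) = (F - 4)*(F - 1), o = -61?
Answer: -244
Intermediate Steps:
H(F) = (-1 + F)*(-4 + F) (H(F) = (-4 + F)*(-1 + F) = (-1 + F)*(-4 + F))
U = 2 (U = -2 + 4 = 2)
L(x) = 2 - x
L(H(2))*o = (2 - (4 + 2**2 - 5*2))*(-61) = (2 - (4 + 4 - 10))*(-61) = (2 - 1*(-2))*(-61) = (2 + 2)*(-61) = 4*(-61) = -244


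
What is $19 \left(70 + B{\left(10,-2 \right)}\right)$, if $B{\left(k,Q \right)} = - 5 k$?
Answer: $380$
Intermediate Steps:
$19 \left(70 + B{\left(10,-2 \right)}\right) = 19 \left(70 - 50\right) = 19 \cdot 20 = 380$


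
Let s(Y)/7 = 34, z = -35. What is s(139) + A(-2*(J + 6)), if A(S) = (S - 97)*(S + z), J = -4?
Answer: 4177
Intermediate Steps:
s(Y) = 238 (s(Y) = 7*34 = 238)
A(S) = (-97 + S)*(-35 + S) (A(S) = (S - 97)*(S - 35) = (-97 + S)*(-35 + S))
s(139) + A(-2*(J + 6)) = 238 + (3395 + (-2*(-4 + 6))² - (-264)*(-4 + 6)) = 238 + (3395 + (-2*2)² - (-264)*2) = 238 + (3395 + (-4)² - 132*(-4)) = 238 + (3395 + 16 + 528) = 238 + 3939 = 4177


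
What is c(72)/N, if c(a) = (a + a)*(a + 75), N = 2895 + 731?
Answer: 216/37 ≈ 5.8378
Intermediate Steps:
N = 3626
c(a) = 2*a*(75 + a) (c(a) = (2*a)*(75 + a) = 2*a*(75 + a))
c(72)/N = (2*72*(75 + 72))/3626 = (2*72*147)*(1/3626) = 21168*(1/3626) = 216/37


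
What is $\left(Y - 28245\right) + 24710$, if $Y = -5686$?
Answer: $-9221$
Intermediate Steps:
$\left(Y - 28245\right) + 24710 = \left(-5686 - 28245\right) + 24710 = -33931 + 24710 = -9221$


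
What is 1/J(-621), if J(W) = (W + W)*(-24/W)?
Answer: -1/48 ≈ -0.020833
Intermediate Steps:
J(W) = -48 (J(W) = (2*W)*(-24/W) = -48)
1/J(-621) = 1/(-48) = -1/48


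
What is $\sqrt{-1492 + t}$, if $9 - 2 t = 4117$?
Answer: $3 i \sqrt{394} \approx 59.548 i$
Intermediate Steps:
$t = -2054$ ($t = \frac{9}{2} - \frac{4117}{2} = -2054$)
$\sqrt{-1492 + t} = \sqrt{-1492 - 2054} = \sqrt{-3546} = 3 i \sqrt{394}$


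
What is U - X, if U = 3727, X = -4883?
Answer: 8610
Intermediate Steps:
U - X = 3727 - 1*(-4883) = 3727 + 4883 = 8610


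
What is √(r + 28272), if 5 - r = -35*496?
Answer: √45637 ≈ 213.63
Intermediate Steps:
r = 17365 (r = 5 - (-35)*496 = 5 - 1*(-17360) = 5 + 17360 = 17365)
√(r + 28272) = √(17365 + 28272) = √45637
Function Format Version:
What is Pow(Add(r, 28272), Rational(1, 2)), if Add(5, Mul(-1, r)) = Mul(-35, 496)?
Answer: Pow(45637, Rational(1, 2)) ≈ 213.63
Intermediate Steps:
r = 17365 (r = Add(5, Mul(-1, Mul(-35, 496))) = Add(5, Mul(-1, -17360)) = Add(5, 17360) = 17365)
Pow(Add(r, 28272), Rational(1, 2)) = Pow(Add(17365, 28272), Rational(1, 2)) = Pow(45637, Rational(1, 2))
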